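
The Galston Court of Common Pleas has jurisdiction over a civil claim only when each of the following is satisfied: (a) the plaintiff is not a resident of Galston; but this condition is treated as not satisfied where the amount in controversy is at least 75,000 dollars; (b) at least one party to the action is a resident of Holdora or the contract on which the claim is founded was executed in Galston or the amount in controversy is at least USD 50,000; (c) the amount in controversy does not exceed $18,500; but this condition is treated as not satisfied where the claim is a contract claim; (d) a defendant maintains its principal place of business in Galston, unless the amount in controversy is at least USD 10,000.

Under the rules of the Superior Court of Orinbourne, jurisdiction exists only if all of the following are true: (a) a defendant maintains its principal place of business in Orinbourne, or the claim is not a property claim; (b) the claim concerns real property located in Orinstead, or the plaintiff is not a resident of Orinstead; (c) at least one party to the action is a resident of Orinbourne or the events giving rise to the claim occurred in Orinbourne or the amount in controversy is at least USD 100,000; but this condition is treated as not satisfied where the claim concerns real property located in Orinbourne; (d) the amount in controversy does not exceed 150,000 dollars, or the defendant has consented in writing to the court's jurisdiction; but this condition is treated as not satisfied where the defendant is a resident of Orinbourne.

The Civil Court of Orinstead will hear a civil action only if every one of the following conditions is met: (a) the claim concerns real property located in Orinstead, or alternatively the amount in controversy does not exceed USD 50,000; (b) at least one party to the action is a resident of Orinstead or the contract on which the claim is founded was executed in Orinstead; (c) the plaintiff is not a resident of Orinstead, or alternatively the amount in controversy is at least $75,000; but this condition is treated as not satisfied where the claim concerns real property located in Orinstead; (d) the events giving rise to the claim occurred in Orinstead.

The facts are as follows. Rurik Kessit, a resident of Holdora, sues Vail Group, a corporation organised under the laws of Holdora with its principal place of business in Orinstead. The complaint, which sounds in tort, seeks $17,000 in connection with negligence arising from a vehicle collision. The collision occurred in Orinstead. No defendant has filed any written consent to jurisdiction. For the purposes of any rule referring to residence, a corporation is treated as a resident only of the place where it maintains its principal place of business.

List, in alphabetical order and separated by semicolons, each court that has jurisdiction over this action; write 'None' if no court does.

the Civil Court of Orinstead; the Galston Court of Common Pleas

The Galston Court of Common Pleas:
  (a) The plaintiff resides in Holdora, which is not Galston. And the carve-out is inapplicable — the amount in controversy is USD 17,000, below the USD 75,000 floor. Met.
  (b) Rurik Kessit resides in Holdora — that alternative is enough. Satisfied.
  (c) The amount in controversy is $17,000, within the $18,500 ceiling. And the carve-out is inapplicable — the claim is a tort claim, not a contract claim. Met.
  (d) The corporate defendant(s) have their principal place of business in Orinstead, not Galston. However, the amount in controversy is 17,000 dollars, which meets the $10,000 floor, so the 'unless' proviso supplies this condition. Met.
  → Every requirement is satisfied — jurisdiction.
The Superior Court of Orinbourne:
  (a) The claim is a tort claim, not a property claim, which satisfies one of the alternatives. Satisfied.
  (b) The plaintiff resides in Holdora, which is not Orinstead — that alternative is enough. Condition met.
  (c) No party resides in Orinbourne; the operative events occurred in Orinstead, not Orinbourne; the amount in controversy is 17,000 dollars, below the 100,000 dollars floor — every alternative fails. Fails.
  (d) The amount in controversy is 17,000 dollars, within the USD 150,000 ceiling, which satisfies one of the alternatives. The carve-out does not apply: the defendant resides in Orinstead, not Orinbourne. Met.
  → The court lacks jurisdiction.
The Civil Court of Orinstead:
  (a) The amount in controversy is $17,000, within the $50,000 ceiling, so one alternative holds. Met.
  (b) Vail Group resides in Orinstead, which satisfies one of the alternatives. Condition met.
  (c) The plaintiff resides in Holdora, which is not Orinstead, so this disjunct is met. The carve-out does not apply: the claim does not concern real property. Satisfied.
  (d) The operative events occurred in Orinstead. Satisfied.
  → Jurisdiction lies.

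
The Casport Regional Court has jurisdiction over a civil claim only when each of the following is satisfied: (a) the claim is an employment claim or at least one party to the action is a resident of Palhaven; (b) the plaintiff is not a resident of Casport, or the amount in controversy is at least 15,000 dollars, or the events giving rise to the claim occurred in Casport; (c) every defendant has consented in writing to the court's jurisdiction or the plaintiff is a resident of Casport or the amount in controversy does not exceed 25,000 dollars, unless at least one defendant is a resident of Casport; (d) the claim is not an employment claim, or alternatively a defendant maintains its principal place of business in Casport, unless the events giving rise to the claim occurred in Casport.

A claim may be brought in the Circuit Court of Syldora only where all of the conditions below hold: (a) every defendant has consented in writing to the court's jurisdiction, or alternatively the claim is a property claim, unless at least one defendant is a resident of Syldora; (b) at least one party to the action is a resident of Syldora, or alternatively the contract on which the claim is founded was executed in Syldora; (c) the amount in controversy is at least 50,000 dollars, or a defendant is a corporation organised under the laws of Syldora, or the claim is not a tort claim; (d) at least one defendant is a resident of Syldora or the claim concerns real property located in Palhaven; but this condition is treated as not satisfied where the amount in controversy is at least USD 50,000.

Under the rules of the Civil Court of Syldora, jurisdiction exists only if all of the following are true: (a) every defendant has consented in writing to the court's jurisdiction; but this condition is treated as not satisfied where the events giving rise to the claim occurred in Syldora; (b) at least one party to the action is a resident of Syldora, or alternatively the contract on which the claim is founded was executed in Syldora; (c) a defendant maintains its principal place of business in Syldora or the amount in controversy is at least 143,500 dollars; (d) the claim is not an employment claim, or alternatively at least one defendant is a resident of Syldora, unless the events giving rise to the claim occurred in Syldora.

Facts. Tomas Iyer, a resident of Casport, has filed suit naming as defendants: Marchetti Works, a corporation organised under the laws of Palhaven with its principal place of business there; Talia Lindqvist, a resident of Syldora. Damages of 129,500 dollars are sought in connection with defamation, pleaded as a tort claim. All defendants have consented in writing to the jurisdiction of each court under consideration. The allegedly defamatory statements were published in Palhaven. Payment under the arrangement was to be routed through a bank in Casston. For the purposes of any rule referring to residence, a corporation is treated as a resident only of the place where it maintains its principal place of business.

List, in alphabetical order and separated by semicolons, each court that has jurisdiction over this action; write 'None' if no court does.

The Casport Regional Court:
  (a) Marchetti Works resides in Palhaven — that alternative is enough. Met.
  (b) The amount in controversy is USD 129,500, which meets the 15,000 dollars floor, which satisfies one of the alternatives. Met.
  (c) Every defendant has filed written consent, so this disjunct is met. Condition met.
  (d) The claim is a tort claim, not an employment claim, so one alternative holds. Condition met.
  → All conditions met; jurisdiction exists.
The Circuit Court of Syldora:
  (a) Every defendant has filed written consent, which satisfies one of the alternatives. Met.
  (b) Talia Lindqvist resides in Syldora, so one alternative holds. Met.
  (c) The amount in controversy is USD 129,500, which meets the 50,000 dollars floor, so one alternative holds. Condition met.
  (d) Talia Lindqvist resides in Syldora, so this disjunct is met. But the amount in controversy is USD 129,500, which meets the $50,000 floor, triggering the carve-out and defeating this condition. Condition not met.
  → No jurisdiction.
The Civil Court of Syldora:
  (a) Every defendant has filed written consent. The exception is not triggered, since the operative events occurred in Palhaven, not Syldora. Condition met.
  (b) Talia Lindqvist resides in Syldora, so one alternative holds. Condition met.
  (c) The corporate defendant(s) have their principal place of business in Palhaven, not Syldora; the amount in controversy is 129,500 dollars, below the $143,500 floor — every alternative fails. Not satisfied.
  (d) The claim is a tort claim, not an employment claim — that alternative is enough. Met.
  → The court lacks jurisdiction.

the Casport Regional Court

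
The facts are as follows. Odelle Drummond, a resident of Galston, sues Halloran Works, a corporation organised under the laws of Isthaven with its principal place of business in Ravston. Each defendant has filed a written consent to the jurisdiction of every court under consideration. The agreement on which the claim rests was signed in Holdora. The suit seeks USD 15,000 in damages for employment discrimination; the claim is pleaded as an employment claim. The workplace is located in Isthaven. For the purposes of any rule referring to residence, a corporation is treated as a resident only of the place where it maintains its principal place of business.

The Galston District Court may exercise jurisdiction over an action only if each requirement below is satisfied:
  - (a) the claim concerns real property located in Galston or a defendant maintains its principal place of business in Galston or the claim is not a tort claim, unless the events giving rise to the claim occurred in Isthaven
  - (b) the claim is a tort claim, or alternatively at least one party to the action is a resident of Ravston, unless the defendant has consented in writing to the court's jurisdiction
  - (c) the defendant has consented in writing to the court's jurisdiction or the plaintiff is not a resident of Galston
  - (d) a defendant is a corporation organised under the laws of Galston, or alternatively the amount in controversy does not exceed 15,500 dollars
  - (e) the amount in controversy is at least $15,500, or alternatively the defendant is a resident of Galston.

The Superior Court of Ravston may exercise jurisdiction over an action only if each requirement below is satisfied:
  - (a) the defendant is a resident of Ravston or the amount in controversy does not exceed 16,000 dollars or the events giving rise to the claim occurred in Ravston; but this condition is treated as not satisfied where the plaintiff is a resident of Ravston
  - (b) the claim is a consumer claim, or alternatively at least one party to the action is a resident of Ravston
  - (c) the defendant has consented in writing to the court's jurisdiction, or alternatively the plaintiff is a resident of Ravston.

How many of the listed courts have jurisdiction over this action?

1

The Galston District Court:
  (a) The claim is an employment claim, not a tort claim, so this disjunct is met. Condition met.
  (b) Halloran Works resides in Ravston — that alternative is enough. Satisfied.
  (c) Every defendant has filed written consent — that alternative is enough. Condition met.
  (d) The amount in controversy is 15,000 dollars, within the 15,500 dollars ceiling — that alternative is enough. Met.
  (e) The amount in controversy is USD 15,000, below the 15,500 dollars floor; the defendant resides in Ravston, not Galston — none of the alternatives is met. Condition not met.
  → The court lacks jurisdiction.
The Superior Court of Ravston:
  (a) The defendant resides in Ravston, so this disjunct is met. And the carve-out is inapplicable — the plaintiff resides in Galston, not Ravston. Condition met.
  (b) Halloran Works resides in Ravston, which satisfies one of the alternatives. Satisfied.
  (c) Every defendant has filed written consent — that alternative is enough. Satisfied.
  → All conditions met; jurisdiction exists.
Courts with jurisdiction: the Superior Court of Ravston — 1 in total.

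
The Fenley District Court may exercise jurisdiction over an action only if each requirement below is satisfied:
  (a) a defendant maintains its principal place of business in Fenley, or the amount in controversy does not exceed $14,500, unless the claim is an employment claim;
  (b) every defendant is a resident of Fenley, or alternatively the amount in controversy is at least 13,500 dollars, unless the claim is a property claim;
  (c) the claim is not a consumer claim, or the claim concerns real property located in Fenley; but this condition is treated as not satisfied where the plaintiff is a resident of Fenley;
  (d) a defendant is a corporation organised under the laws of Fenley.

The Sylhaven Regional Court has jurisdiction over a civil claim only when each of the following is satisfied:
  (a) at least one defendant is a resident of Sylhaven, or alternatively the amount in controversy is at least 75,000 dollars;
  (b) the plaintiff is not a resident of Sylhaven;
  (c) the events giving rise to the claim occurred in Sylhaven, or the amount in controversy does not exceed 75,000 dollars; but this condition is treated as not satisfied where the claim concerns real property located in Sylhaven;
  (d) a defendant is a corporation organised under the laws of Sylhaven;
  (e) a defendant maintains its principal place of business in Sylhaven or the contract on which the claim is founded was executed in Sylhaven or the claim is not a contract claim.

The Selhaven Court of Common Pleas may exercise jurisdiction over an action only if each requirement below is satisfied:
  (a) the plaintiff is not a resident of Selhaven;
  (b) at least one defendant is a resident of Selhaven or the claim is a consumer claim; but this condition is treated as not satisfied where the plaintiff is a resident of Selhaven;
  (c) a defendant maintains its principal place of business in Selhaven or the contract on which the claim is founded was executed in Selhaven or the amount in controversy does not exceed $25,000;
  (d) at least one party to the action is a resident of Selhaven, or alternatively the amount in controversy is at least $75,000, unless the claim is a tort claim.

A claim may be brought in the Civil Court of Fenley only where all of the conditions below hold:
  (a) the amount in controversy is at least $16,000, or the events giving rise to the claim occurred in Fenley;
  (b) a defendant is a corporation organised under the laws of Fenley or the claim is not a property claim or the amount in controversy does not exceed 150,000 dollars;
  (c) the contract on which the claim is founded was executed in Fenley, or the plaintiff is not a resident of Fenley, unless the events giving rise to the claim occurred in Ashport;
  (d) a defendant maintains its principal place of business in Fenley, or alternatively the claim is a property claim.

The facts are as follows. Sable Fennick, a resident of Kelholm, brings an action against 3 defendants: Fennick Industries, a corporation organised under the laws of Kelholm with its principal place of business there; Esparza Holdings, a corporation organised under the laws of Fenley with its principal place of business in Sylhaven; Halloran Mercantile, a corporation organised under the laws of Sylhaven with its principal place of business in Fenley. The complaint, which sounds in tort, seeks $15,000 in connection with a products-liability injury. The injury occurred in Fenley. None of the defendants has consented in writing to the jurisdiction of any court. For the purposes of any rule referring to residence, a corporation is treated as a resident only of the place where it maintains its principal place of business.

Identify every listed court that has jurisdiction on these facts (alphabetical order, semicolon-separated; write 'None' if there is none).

the Civil Court of Fenley; the Fenley District Court; the Sylhaven Regional Court

The Fenley District Court:
  (a) Halloran Mercantile has its principal place of business in Fenley, so one alternative holds. Condition met.
  (b) The amount in controversy is USD 15,000, which meets the 13,500 dollars floor, so this disjunct is met. Satisfied.
  (c) The claim is a tort claim, not a consumer claim, so one alternative holds. The carve-out does not apply: the plaintiff resides in Kelholm, not Fenley. Satisfied.
  (d) Esparza Holdings is organised under the laws of Fenley. Satisfied.
  → The court has jurisdiction.
The Sylhaven Regional Court:
  (a) Esparza Holdings resides in Sylhaven, so one alternative holds. Satisfied.
  (b) The plaintiff resides in Kelholm, which is not Sylhaven. Met.
  (c) The amount in controversy is $15,000, within the USD 75,000 ceiling, so this disjunct is met. The exception is not triggered, since the claim does not concern real property. Satisfied.
  (d) Halloran Mercantile is organised under the laws of Sylhaven. Met.
  (e) Esparza Holdings has its principal place of business in Sylhaven, which satisfies one of the alternatives. Condition met.
  → Jurisdiction lies.
The Selhaven Court of Common Pleas:
  (a) The plaintiff resides in Kelholm, which is not Selhaven. Met.
  (b) No defendant resides in Selhaven (they reside in Kelholm, Sylhaven, Fenley); the claim is a tort claim, not a consumer claim — every alternative fails. Fails.
  (c) The amount in controversy is 15,000 dollars, within the $25,000 ceiling, so this disjunct is met. Met.
  (d) No party resides in Selhaven; the amount in controversy is $15,000, below the 75,000 dollars floor — no alternative holds. The proviso rescues it, though: the claim is a tort claim. Condition met.
  → Not every requirement is met — no jurisdiction.
The Civil Court of Fenley:
  (a) The operative events occurred in Fenley, so one alternative holds. Satisfied.
  (b) Esparza Holdings is organised under the laws of Fenley, so this disjunct is met. Met.
  (c) The plaintiff resides in Kelholm, which is not Fenley, so one alternative holds. Condition met.
  (d) Halloran Mercantile has its principal place of business in Fenley, so one alternative holds. Met.
  → The court has jurisdiction.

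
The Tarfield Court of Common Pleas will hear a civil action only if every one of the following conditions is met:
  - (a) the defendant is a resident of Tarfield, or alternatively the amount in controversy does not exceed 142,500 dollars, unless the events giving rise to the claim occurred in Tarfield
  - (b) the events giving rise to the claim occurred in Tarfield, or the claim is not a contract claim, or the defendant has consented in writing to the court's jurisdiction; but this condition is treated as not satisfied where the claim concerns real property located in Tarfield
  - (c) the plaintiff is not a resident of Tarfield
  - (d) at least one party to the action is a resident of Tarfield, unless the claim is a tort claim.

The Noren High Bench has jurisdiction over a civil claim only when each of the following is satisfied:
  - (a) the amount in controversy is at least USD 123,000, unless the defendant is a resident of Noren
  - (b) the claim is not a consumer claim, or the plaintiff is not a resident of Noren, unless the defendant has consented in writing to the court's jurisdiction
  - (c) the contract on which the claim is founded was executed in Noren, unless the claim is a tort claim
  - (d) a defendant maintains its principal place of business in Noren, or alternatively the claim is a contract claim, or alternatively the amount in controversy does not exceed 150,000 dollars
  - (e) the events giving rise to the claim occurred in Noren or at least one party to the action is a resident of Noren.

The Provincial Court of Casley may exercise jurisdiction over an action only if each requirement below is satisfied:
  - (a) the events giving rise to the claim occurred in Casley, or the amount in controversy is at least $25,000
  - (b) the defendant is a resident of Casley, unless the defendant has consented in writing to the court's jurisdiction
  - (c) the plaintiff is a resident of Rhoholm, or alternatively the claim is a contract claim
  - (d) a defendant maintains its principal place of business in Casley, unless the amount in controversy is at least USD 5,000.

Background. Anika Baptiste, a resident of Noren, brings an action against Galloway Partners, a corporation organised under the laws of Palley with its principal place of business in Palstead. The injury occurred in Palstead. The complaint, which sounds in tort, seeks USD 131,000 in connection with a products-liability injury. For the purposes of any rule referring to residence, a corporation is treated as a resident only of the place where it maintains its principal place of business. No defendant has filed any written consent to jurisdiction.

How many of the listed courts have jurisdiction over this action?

2

The Tarfield Court of Common Pleas:
  (a) The amount in controversy is $131,000, within the $142,500 ceiling, which satisfies one of the alternatives. Condition met.
  (b) The claim is a tort claim, not a contract claim, so one alternative holds. The exception is not triggered, since the claim does not concern real property. Satisfied.
  (c) The plaintiff resides in Noren, which is not Tarfield. Condition met.
  (d) No party resides in Tarfield. The proviso rescues it, though: the claim is a tort claim. Satisfied.
  → Every requirement is satisfied — jurisdiction.
The Noren High Bench:
  (a) The amount in controversy is $131,000, which meets the $123,000 floor. Condition met.
  (b) The claim is a tort claim, not a consumer claim, so one alternative holds. Satisfied.
  (c) No contract (and hence no place of execution) is alleged. The proviso rescues it, though: the claim is a tort claim. Satisfied.
  (d) The amount in controversy is $131,000, within the USD 150,000 ceiling, so this disjunct is met. Met.
  (e) Anika Baptiste resides in Noren, so this disjunct is met. Satisfied.
  → The court has jurisdiction.
The Provincial Court of Casley:
  (a) The amount in controversy is $131,000, which meets the $25,000 floor, which satisfies one of the alternatives. Condition met.
  (b) The defendant resides in Palstead, not Casley. The proviso offers no rescue either, since no such written consent has been filed. Fails.
  (c) The plaintiff resides in Noren, not Rhoholm; the claim is a tort claim, not a contract claim — every alternative fails. Fails.
  (d) The corporate defendant(s) have their principal place of business in Palstead, not Casley. But the amount in controversy is USD 131,000, which meets the USD 5,000 floor, and the 'unless' clause therefore excuses the requirement. Met.
  → No jurisdiction.
Courts with jurisdiction: the Tarfield Court of Common Pleas, the Noren High Bench — 2 in total.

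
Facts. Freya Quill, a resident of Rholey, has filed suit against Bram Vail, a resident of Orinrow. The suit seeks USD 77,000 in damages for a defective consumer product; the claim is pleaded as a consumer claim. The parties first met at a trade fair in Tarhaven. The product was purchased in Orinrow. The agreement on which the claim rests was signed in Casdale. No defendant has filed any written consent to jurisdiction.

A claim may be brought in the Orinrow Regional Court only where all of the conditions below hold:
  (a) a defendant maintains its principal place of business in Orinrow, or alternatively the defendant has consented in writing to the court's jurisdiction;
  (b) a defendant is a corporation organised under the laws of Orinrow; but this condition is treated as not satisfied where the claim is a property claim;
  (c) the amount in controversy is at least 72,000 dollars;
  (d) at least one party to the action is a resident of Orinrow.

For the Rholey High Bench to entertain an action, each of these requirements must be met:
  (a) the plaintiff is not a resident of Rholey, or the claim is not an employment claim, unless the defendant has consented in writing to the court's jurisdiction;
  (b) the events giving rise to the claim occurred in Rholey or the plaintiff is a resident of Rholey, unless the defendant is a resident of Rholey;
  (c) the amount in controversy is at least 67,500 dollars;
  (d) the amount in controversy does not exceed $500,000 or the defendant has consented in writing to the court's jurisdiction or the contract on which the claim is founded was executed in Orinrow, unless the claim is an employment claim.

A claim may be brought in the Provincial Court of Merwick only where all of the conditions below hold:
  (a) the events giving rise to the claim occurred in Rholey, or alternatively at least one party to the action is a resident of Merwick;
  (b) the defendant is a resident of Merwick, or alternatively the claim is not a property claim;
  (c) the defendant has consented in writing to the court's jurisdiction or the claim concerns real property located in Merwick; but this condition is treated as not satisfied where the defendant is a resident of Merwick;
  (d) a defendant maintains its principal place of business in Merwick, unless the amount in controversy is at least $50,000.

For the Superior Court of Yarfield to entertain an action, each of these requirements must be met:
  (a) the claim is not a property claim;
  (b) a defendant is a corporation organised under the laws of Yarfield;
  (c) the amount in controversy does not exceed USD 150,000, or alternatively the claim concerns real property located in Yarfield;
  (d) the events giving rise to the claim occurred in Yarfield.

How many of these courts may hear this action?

1

The Orinrow Regional Court:
  (a) No defendant is a corporation; no such written consent has been filed — every alternative fails. Not satisfied.
  (b) No defendant is a corporation. Condition not met.
  (c) The amount in controversy is USD 77,000, which meets the $72,000 floor. Condition met.
  (d) Bram Vail resides in Orinrow. Satisfied.
  → Not every requirement is met — no jurisdiction.
The Rholey High Bench:
  (a) The claim is a consumer claim, not an employment claim, which satisfies one of the alternatives. Satisfied.
  (b) The plaintiff resides in Rholey, so this disjunct is met. Met.
  (c) The amount in controversy is USD 77,000, which meets the USD 67,500 floor. Satisfied.
  (d) The amount in controversy is $77,000, within the $500,000 ceiling, so one alternative holds. Condition met.
  → Every requirement is satisfied — jurisdiction.
The Provincial Court of Merwick:
  (a) The operative events occurred in Orinrow, not Rholey; no party resides in Merwick — every alternative fails. Not satisfied.
  (b) The claim is a consumer claim, not a property claim, which satisfies one of the alternatives. Met.
  (c) No such written consent has been filed; the claim does not concern real property — every alternative fails. Fails.
  (d) No defendant is a corporation. But the amount in controversy is 77,000 dollars, which meets the $50,000 floor, and the 'unless' clause therefore excuses the requirement. Met.
  → No jurisdiction.
The Superior Court of Yarfield:
  (a) The claim is a consumer claim, not a property claim. Met.
  (b) No defendant is a corporation. Condition not met.
  (c) The amount in controversy is $77,000, within the 150,000 dollars ceiling, which satisfies one of the alternatives. Satisfied.
  (d) The operative events occurred in Orinrow, not Yarfield. Condition not met.
  → At least one condition fails; no jurisdiction.
Courts with jurisdiction: the Rholey High Bench — 1 in total.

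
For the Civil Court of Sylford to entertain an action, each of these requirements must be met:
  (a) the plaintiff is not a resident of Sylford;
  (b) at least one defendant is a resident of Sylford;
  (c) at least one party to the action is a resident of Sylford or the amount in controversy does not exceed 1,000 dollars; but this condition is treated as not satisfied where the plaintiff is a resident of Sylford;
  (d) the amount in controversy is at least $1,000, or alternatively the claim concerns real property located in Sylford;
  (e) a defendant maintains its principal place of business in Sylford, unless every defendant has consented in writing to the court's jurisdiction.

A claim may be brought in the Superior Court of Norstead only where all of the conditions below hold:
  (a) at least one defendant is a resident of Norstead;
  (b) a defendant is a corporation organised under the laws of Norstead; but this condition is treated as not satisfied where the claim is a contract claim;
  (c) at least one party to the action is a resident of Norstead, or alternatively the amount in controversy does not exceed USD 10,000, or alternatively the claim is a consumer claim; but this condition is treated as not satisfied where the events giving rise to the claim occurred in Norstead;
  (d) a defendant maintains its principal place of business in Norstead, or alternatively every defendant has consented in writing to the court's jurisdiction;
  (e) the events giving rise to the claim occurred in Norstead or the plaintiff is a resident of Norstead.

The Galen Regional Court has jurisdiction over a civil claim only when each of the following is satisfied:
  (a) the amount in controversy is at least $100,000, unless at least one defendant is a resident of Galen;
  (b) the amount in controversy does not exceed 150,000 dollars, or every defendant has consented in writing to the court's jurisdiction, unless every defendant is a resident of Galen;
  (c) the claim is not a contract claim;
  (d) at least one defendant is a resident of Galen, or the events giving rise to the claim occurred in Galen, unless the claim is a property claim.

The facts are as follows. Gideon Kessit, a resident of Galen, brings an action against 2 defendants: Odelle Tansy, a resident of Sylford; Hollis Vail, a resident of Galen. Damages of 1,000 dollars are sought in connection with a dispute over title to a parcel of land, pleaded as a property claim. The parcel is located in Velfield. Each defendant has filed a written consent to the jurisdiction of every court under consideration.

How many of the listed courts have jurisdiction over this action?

The Civil Court of Sylford:
  (a) The plaintiff resides in Galen, which is not Sylford. Met.
  (b) Odelle Tansy resides in Sylford. Condition met.
  (c) Odelle Tansy resides in Sylford, so one alternative holds. The carve-out does not apply: the plaintiff resides in Galen, not Sylford. Satisfied.
  (d) The amount in controversy is $1,000, which meets the USD 1,000 floor, so one alternative holds. Condition met.
  (e) No defendant is a corporation. The proviso rescues it, though: every defendant has filed written consent. Met.
  → All conditions met; jurisdiction exists.
The Superior Court of Norstead:
  (a) No defendant resides in Norstead (they reside in Sylford, Galen). Not met.
  (b) No defendant is a corporation. Not met.
  (c) The amount in controversy is $1,000, within the $10,000 ceiling, so this disjunct is met. The exception is not triggered, since the operative events occurred in Velfield, not Norstead. Condition met.
  (d) Every defendant has filed written consent, so one alternative holds. Condition met.
  (e) The operative events occurred in Velfield, not Norstead; the plaintiff resides in Galen, not Norstead — every alternative fails. Not met.
  → At least one condition fails; no jurisdiction.
The Galen Regional Court:
  (a) The amount in controversy is 1,000 dollars, below the USD 100,000 floor. But Hollis Vail resides in Galen, and the 'unless' clause therefore excuses the requirement. Condition met.
  (b) The amount in controversy is $1,000, within the USD 150,000 ceiling, so this disjunct is met. Condition met.
  (c) The claim is a property claim, not a contract claim. Satisfied.
  (d) Hollis Vail resides in Galen — that alternative is enough. Met.
  → All conditions met; jurisdiction exists.
Courts with jurisdiction: the Civil Court of Sylford, the Galen Regional Court — 2 in total.

2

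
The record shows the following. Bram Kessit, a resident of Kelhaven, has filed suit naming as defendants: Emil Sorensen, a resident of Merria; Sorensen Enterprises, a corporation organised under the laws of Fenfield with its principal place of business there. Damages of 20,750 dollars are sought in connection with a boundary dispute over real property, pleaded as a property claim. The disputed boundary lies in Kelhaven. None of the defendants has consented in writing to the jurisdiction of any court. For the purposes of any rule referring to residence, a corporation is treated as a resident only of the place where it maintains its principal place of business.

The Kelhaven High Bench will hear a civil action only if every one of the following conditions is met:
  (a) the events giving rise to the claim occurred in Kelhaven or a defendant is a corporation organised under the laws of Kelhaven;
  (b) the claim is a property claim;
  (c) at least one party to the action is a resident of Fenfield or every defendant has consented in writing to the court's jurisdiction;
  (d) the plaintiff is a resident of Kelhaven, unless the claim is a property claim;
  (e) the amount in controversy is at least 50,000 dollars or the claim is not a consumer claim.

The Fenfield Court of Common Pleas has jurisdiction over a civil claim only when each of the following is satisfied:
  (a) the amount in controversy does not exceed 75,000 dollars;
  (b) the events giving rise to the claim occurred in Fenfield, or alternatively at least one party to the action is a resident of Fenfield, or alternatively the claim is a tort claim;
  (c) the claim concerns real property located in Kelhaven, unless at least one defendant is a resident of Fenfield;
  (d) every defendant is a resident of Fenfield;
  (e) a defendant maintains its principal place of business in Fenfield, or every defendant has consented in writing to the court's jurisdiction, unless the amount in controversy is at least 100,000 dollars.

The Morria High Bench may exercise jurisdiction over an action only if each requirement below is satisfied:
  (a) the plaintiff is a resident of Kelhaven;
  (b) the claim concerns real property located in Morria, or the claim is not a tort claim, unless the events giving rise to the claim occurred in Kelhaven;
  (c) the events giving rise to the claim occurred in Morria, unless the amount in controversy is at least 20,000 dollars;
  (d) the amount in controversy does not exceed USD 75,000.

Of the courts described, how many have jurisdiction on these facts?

The Kelhaven High Bench:
  (a) The operative events occurred in Kelhaven, so this disjunct is met. Satisfied.
  (b) The claim is a property claim. Condition met.
  (c) Sorensen Enterprises resides in Fenfield, which satisfies one of the alternatives. Satisfied.
  (d) The plaintiff resides in Kelhaven. Satisfied.
  (e) The claim is a property claim, not a consumer claim, so this disjunct is met. Condition met.
  → All conditions met; jurisdiction exists.
The Fenfield Court of Common Pleas:
  (a) The amount in controversy is $20,750, within the 75,000 dollars ceiling. Satisfied.
  (b) Sorensen Enterprises resides in Fenfield, so one alternative holds. Satisfied.
  (c) The property lies in Kelhaven. Satisfied.
  (d) The defendants reside as follows — Emil Sorensen in Merria, Sorensen Enterprises in Fenfield — not all in Fenfield. Not satisfied.
  (e) Sorensen Enterprises has its principal place of business in Fenfield, so this disjunct is met. Met.
  → At least one condition fails; no jurisdiction.
The Morria High Bench:
  (a) The plaintiff resides in Kelhaven. Met.
  (b) The claim is a property claim, not a tort claim, which satisfies one of the alternatives. Condition met.
  (c) The operative events occurred in Kelhaven, not Morria. But the amount in controversy is 20,750 dollars, which meets the $20,000 floor, and the 'unless' clause therefore excuses the requirement. Satisfied.
  (d) The amount in controversy is $20,750, within the $75,000 ceiling. Satisfied.
  → Every requirement is satisfied — jurisdiction.
Courts with jurisdiction: the Kelhaven High Bench, the Morria High Bench — 2 in total.

2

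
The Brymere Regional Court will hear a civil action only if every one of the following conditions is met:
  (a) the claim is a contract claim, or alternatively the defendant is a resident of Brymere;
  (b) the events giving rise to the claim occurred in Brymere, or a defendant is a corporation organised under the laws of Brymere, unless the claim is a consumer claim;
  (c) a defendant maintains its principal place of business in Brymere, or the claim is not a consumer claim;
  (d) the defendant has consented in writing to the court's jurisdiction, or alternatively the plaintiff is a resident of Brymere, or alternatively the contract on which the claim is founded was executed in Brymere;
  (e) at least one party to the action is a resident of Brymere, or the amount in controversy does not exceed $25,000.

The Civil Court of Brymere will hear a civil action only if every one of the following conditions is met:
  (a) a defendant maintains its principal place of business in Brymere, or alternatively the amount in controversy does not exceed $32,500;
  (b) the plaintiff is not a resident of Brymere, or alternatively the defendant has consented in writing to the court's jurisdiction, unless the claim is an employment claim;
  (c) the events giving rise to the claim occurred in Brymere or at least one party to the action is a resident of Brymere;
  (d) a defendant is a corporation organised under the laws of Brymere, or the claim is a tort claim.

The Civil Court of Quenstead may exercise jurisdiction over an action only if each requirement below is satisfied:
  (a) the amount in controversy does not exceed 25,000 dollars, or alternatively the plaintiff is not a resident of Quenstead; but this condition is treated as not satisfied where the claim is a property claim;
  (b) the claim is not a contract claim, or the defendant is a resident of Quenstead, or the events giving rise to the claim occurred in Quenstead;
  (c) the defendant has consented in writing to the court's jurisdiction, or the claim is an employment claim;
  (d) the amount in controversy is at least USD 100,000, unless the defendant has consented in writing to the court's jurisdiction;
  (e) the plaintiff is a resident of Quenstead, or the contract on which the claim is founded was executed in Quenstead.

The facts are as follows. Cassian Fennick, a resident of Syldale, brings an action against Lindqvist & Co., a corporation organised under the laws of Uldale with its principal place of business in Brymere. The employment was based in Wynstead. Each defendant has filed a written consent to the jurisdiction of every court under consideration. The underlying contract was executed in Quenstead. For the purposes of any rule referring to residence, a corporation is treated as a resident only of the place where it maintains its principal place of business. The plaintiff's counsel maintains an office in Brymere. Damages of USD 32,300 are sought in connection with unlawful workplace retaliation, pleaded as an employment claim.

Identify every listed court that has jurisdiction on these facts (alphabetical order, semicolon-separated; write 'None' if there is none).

The Brymere Regional Court:
  (a) The defendant resides in Brymere — that alternative is enough. Met.
  (b) The operative events occurred in Wynstead, not Brymere; the corporate defendant(s) are organised in Uldale, not Brymere — no alternative holds. And the claim is an employment claim, not a consumer claim, so the proviso does not save it. Not satisfied.
  (c) Lindqvist & Co. has its principal place of business in Brymere, which satisfies one of the alternatives. Satisfied.
  (d) Every defendant has filed written consent — that alternative is enough. Condition met.
  (e) Lindqvist & Co. resides in Brymere, so one alternative holds. Satisfied.
  → At least one condition fails; no jurisdiction.
The Civil Court of Brymere:
  (a) Lindqvist & Co. has its principal place of business in Brymere — that alternative is enough. Condition met.
  (b) The plaintiff resides in Syldale, which is not Brymere, so one alternative holds. Satisfied.
  (c) Lindqvist & Co. resides in Brymere, so this disjunct is met. Condition met.
  (d) The corporate defendant(s) are organised in Uldale, not Brymere; the claim is an employment claim, not a tort claim — every alternative fails. Not satisfied.
  → At least one condition fails; no jurisdiction.
The Civil Court of Quenstead:
  (a) The plaintiff resides in Syldale, which is not Quenstead — that alternative is enough. The exception is not triggered, since the claim is an employment claim, not a property claim. Met.
  (b) The claim is an employment claim, not a contract claim, which satisfies one of the alternatives. Condition met.
  (c) Every defendant has filed written consent, so this disjunct is met. Met.
  (d) The amount in controversy is $32,300, below the $100,000 floor. The proviso rescues it, though: every defendant has filed written consent. Met.
  (e) The contract was executed in Quenstead, so one alternative holds. Met.
  → The court has jurisdiction.

the Civil Court of Quenstead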